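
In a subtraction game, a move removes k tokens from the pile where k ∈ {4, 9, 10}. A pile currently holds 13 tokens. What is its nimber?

3

Grundy values for subtraction set {4, 9, 10}:
k:     0  1  2  3  4  5  6  7  8  9 10 11 12 13
g(k):  0  0  0  0  1  1  1  1  0  2  2  2  1  3
So g(13) = 3.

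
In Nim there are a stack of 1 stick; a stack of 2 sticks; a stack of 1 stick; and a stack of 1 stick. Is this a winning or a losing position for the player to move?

Compute the nim-sum pairwise:
1 XOR 2 = 3
3 XOR 1 = 2
2 XOR 1 = 3
The nim-sum is 3 ≠ 0, so this is an N-position: the player to move can win.

Winning position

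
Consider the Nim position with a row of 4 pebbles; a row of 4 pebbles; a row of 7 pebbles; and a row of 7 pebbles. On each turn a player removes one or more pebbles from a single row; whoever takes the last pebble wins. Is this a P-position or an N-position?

Nim-sum: 4 ^ 4 ^ 7 ^ 7 = 0.
The nim-sum is 0, so this is a P-position: the player to move is in a losing position under optimal play.

P-position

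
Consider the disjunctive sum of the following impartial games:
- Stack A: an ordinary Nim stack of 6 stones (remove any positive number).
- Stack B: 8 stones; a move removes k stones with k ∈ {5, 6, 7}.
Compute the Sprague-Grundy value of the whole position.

7

Stack A is a plain Nim stack of size 6, so its Grundy value is 6.
For stack B, compute g(0), g(1), … with moves {5, 6, 7}:
k:     0  1  2  3  4  5  6  7  8
g(k):  0  0  0  0  0  1  1  1  1
So g(8) = 1.
The value of a disjunctive sum is the nim-sum of the parts.
Combined value = 6 XOR 1 = 7.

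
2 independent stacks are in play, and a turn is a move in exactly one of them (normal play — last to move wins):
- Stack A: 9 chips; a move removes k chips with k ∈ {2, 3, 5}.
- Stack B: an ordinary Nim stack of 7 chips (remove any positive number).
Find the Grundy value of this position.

6

For stack A, compute g(0), g(1), … with moves {2, 3, 5}:
k:     0  1  2  3  4  5  6  7  8  9
g(k):  0  0  1  1  2  2  3  0  0  1
So g(9) = 1.
Stack B is a plain Nim stack of size 7, so its Grundy value is 7.
The value of a disjunctive sum is the nim-sum of the parts.
Combined value = 1 ⊕ 7 = 6.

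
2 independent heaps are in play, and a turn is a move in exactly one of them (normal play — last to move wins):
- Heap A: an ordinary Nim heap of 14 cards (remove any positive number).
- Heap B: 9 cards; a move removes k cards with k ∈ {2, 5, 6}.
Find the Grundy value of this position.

12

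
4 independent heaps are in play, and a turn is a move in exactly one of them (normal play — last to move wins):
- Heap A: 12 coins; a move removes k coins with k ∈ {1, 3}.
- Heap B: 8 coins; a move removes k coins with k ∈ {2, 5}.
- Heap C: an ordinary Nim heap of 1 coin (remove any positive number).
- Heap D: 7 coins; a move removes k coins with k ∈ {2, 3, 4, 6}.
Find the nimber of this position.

2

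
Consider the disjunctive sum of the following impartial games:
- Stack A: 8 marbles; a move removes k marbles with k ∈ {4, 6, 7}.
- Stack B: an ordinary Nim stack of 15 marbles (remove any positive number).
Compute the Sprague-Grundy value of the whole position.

13

Grundy values for stack A (subtraction set {4, 6, 7}):
k:     0  1  2  3  4  5  6  7  8
g(k):  0  0  0  0  1  1  1  1  2
So g(8) = 2.
Stack B is a plain Nim stack of size 15, so its Grundy value is 15.
By the Sprague-Grundy theorem, the Grundy value of a sum of independent games is the XOR of the component values.
Combined value = 2 ⊕ 15 = 13.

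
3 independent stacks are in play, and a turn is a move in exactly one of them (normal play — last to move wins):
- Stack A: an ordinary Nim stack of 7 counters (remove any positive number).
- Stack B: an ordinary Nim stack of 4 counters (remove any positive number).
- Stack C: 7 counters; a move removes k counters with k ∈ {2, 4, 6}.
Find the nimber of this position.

0

Stack A is a plain Nim stack of size 7, so its Grundy value is 7.
Stack B is a plain Nim stack of size 4, so its Grundy value is 4.
For stack C, compute g(0), g(1), … with moves {2, 4, 6}:
g(0) = mex{} = 0
g(1) = mex{} = 0
g(2) = mex{0} = 1
g(3) = mex{0} = 1
g(4) = mex{0,1} = 2
g(5) = mex{0,1} = 2
g(6) = mex{0,1,2} = 3
g(7) = mex{0,1,2} = 3
So g(7) = 3.
The value of a disjunctive sum is the nim-sum of the parts.
Combined value = 7 ⊕ 4 ⊕ 3 = 0.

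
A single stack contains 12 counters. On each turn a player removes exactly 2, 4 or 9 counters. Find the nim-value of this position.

Grundy values for subtraction set {2, 4, 9}:
k:     0  1  2  3  4  5  6  7  8  9 10 11 12
g(k):  0  0  1  1  2  2  0  0  1  1  2  2  0
So g(12) = 0.

0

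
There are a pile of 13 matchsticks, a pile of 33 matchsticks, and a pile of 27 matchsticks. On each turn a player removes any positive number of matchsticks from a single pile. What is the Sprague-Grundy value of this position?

55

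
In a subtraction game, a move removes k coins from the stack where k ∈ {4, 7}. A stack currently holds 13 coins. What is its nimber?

Compute g(0), g(1), … for moves {4, 7}:
k:     0  1  2  3  4  5  6  7  8  9 10 11 12 13
g(k):  0  0  0  0  1  1  1  1  2  2  2  0  0  0
So g(13) = 0.

0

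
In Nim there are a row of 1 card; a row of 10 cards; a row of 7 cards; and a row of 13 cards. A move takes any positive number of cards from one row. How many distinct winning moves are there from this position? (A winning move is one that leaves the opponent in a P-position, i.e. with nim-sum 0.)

Nim-sum: 1 ^ 10 ^ 7 ^ 13 = 1.
The overall nim-sum is X = 1. A row of size p has a winning move iff p XOR X < p (reduce it to p XOR X).
  1: 1 XOR 1 = 0 < 1 — winning move (to 0).
  10: 10 XOR 1 = 11 ≥ 10 — no move.
  7: 7 XOR 1 = 6 < 7 — winning move (to 6).
  13: 13 XOR 1 = 12 < 13 — winning move (to 12).
That gives 3 winning moves.

3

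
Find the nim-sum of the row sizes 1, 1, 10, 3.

Nim-sum: 1 XOR 1 XOR 10 XOR 3 = 9.

9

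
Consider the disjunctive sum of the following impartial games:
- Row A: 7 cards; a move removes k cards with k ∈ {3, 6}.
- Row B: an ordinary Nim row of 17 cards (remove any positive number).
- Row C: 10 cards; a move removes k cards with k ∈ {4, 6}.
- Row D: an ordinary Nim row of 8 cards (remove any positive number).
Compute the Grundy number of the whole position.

27

For row A, compute g(0), g(1), … with moves {3, 6}:
k:     0  1  2  3  4  5  6  7
g(k):  0  0  0  1  1  1  2  2
So g(7) = 2.
Row B is a plain Nim row of size 17, so its Grundy value is 17.
For row C, compute g(0), g(1), … with moves {4, 6}:
g(0) = mex{} = 0
g(1) = mex{} = 0
g(2) = mex{} = 0
g(3) = mex{} = 0
g(4) = mex{0} = 1
g(5) = mex{0} = 1
g(6) = mex{0} = 1
g(7) = mex{0} = 1
g(8) = mex{0,1} = 2
g(9) = mex{0,1} = 2
g(10) = mex{1} = 0
So g(10) = 0.
Row D is a plain Nim row of size 8, so its Grundy value is 8.
By the Sprague-Grundy theorem, the Grundy value of a sum of independent games is the XOR of the component values.
Combined value = 2 XOR 17 XOR 0 XOR 8 = 27.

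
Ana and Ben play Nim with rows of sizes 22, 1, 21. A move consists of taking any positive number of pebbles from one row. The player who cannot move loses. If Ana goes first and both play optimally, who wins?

Compute the nim-sum pairwise:
22 ^ 1 = 23
23 ^ 21 = 2
The nim-sum is 2 ≠ 0, so this is an N-position: the player to move can win; Ana has a winning move.

Ana wins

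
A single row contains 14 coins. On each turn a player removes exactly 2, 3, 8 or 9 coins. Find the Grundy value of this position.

Compute g(0), g(1), … for moves {2, 3, 8, 9}:
g(0) = mex{} = 0
g(1) = mex{} = 0
g(2) = mex{0} = 1
g(3) = mex{0} = 1
g(4) = mex{0,1} = 2
g(5) = mex{1} = 0
g(6) = mex{1,2} = 0
g(7) = mex{0,2} = 1
g(8) = mex{0} = 1
g(9) = mex{0,1} = 2
g(10) = mex{0,1} = 2
g(11) = mex{1,2} = 0
g(12) = mex{1,2} = 0
g(13) = mex{0,2} = 1
g(14) = mex{0} = 1
So g(14) = 1.

1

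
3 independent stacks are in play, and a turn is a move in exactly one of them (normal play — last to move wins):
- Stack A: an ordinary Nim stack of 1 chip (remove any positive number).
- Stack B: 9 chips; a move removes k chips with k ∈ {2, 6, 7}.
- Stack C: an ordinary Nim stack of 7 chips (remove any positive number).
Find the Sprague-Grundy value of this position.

6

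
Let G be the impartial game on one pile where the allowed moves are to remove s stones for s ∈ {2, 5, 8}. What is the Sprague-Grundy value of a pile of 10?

0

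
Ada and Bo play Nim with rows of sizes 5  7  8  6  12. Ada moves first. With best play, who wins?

In binary:
  0101  (5)
  0111  (7)
  1000  (8)
  0110  (6)
  1100  (12)
  ----
  0000  (0)
The nim-sum is 0, so this is a P-position: the player to move is in a losing position under optimal play; Ada is about to move from it and so loses — Bo wins.

Bo wins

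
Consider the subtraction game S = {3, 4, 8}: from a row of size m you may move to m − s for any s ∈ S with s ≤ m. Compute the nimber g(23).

3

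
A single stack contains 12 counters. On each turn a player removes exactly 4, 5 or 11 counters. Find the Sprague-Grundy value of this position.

3

Build the Grundy sequence with g(k) = mex{g(k−s) : s ∈ {4, 5, 11}, s ≤ k}:
k:     0  1  2  3  4  5  6  7  8  9 10 11 12
g(k):  0  0  0  0  1  1  1  1  2  0  0  2  3
So g(12) = 3.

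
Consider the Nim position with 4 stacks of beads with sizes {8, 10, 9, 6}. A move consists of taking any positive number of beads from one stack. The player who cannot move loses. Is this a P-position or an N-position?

N-position

Compute the nim-sum pairwise:
8 XOR 10 = 2
2 XOR 9 = 11
11 XOR 6 = 13
The nim-sum is 13 ≠ 0, so this is an N-position: the player to move can win.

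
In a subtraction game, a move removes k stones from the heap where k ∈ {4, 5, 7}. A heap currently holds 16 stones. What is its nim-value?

1

Compute g(0), g(1), … for moves {4, 5, 7}:
k:     0  1  2  3  4  5  6  7  8  9 10 11 12 13 14 15 16
g(k):  0  0  0  0  1  1  1  1  2  2  2  0  0  0  0  1  1
So g(16) = 1.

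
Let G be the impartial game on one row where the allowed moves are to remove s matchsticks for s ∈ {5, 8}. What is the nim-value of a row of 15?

Compute g(0), g(1), … for moves {5, 8}:
k:     0  1  2  3  4  5  6  7  8  9 10 11 12 13 14 15
g(k):  0  0  0  0  0  1  1  1  1  1  2  2  2  0  0  0
So g(15) = 0.

0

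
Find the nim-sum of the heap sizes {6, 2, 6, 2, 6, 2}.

Compute the nim-sum pairwise:
6 XOR 2 = 4
4 XOR 6 = 2
2 XOR 2 = 0
0 XOR 6 = 6
6 XOR 2 = 4

4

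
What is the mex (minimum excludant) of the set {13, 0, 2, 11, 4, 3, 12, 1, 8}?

5

The values 0, 1, 2, 3, 4 are all present; 5 is the first non-negative integer missing from the set.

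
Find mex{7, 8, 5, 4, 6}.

0

0 is not in the set, so the mex is 0.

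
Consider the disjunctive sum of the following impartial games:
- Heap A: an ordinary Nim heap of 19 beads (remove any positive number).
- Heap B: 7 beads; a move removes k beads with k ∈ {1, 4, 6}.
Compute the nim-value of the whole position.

19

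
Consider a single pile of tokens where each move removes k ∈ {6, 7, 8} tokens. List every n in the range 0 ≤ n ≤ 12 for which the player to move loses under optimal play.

Build the Grundy sequence with g(k) = mex{g(k−s) : s ∈ {6, 7, 8}, s ≤ k}:
k:     0  1  2  3  4  5  6  7  8  9 10 11 12
g(k):  0  0  0  0  0  0  1  1  1  1  1  1  2
The P-positions (g = 0) in 0..12 are 0, 1, 2, 3, 4, 5.

0, 1, 2, 3, 4, 5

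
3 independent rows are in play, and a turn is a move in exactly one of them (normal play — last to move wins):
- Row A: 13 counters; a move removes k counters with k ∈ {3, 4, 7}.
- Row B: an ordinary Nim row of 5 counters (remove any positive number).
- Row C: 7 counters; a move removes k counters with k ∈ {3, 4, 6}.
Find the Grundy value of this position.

6

Build the Grundy sequence for row A with g(k) = mex{g(k−s) : s ∈ {3, 4, 7}, s ≤ k}:
g(0) = mex{} = 0
g(1) = mex{} = 0
g(2) = mex{} = 0
g(3) = mex{0} = 1
g(4) = mex{0} = 1
g(5) = mex{0} = 1
g(6) = mex{0,1} = 2
g(7) = mex{0,1} = 2
g(8) = mex{0,1} = 2
g(9) = mex{0,1,2} = 3
g(10) = mex{1,2} = 0
g(11) = mex{1,2} = 0
g(12) = mex{1,2,3} = 0
g(13) = mex{0,2,3} = 1
So g(13) = 1.
Row B is a plain Nim row of size 5, so its Grundy value is 5.
Grundy values for row C (subtraction set {3, 4, 6}):
g(0) = mex{} = 0
g(1) = mex{} = 0
g(2) = mex{} = 0
g(3) = mex{0} = 1
g(4) = mex{0} = 1
g(5) = mex{0} = 1
g(6) = mex{0,1} = 2
g(7) = mex{0,1} = 2
So g(7) = 2.
The value of a disjunctive sum is the nim-sum of the parts.
Combined value = 1 XOR 5 XOR 2 = 6.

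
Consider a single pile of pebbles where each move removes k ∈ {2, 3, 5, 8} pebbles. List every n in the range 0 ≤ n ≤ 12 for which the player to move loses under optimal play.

0, 1, 7, 11

Grundy values for subtraction set {2, 3, 5, 8}:
g(0) = mex{} = 0
g(1) = mex{} = 0
g(2) = mex{0} = 1
g(3) = mex{0} = 1
g(4) = mex{0,1} = 2
g(5) = mex{0,1} = 2
g(6) = mex{0,1,2} = 3
g(7) = mex{1,2} = 0
g(8) = mex{0,1,2,3} = 4
g(9) = mex{0,2,3} = 1
g(10) = mex{0,1,2,4} = 3
g(11) = mex{1,3,4} = 0
g(12) = mex{0,1,2,3} = 4
The P-positions (g = 0) in 0..12 are 0, 1, 7, 11.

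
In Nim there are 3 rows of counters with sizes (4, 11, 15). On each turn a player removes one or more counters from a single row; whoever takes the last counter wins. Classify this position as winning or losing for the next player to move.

Losing position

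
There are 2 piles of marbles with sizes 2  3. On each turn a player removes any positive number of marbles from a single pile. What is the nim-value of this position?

1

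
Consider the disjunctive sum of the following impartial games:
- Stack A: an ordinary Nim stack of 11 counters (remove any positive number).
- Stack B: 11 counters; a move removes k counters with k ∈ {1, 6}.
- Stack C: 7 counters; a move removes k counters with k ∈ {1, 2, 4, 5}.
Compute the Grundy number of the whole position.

Stack A is a plain Nim stack of size 11, so its Grundy value is 11.
Build the Grundy sequence for stack B with g(k) = mex{g(k−s) : s ∈ {1, 6}, s ≤ k}:
k:     0  1  2  3  4  5  6  7  8  9 10 11
g(k):  0  1  0  1  0  1  2  0  1  0  1  0
So g(11) = 0.
For stack C, compute g(0), g(1), … with moves {1, 2, 4, 5}:
g(0) = mex{} = 0
g(1) = mex{0} = 1
g(2) = mex{0,1} = 2
g(3) = mex{1,2} = 0
g(4) = mex{0,2} = 1
g(5) = mex{0,1} = 2
g(6) = mex{1,2} = 0
g(7) = mex{0,2} = 1
So g(7) = 1.
By the Sprague-Grundy theorem, the Grundy value of a sum of independent games is the XOR of the component values.
Combined value = 11 ⊕ 0 ⊕ 1 = 10.

10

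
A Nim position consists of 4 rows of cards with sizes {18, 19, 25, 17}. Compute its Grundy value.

9

In binary:
  10010  (18)
  10011  (19)
  11001  (25)
  10001  (17)
  -----
  01001  (9)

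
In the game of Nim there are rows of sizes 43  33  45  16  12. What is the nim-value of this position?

Compute the nim-sum pairwise:
43 ^ 33 = 10
10 ^ 45 = 39
39 ^ 16 = 55
55 ^ 12 = 59

59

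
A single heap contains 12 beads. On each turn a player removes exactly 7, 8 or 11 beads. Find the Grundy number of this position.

Grundy values for subtraction set {7, 8, 11}:
k:     0  1  2  3  4  5  6  7  8  9 10 11 12
g(k):  0  0  0  0  0  0  0  1  1  1  1  1  1
So g(12) = 1.

1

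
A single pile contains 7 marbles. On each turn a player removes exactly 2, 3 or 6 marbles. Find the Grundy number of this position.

Build the Grundy sequence with g(k) = mex{g(k−s) : s ∈ {2, 3, 6}, s ≤ k}:
k:     0  1  2  3  4  5  6  7
g(k):  0  0  1  1  2  0  3  1
So g(7) = 1.

1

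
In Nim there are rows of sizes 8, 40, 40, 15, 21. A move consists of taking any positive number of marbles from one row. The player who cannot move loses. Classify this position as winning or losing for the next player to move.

Bitwise XOR of the heap sizes:
  001000  (8)
  101000  (40)
  101000  (40)
  001111  (15)
  010101  (21)
  ------
  010010  (18)
The nim-sum is 18 ≠ 0, so this is an N-position: the player to move can win.

Winning position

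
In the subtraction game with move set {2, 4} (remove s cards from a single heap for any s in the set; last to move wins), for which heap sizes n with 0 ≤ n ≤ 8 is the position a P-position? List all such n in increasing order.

Compute g(0), g(1), … for moves {2, 4}:
k:     0  1  2  3  4  5  6  7  8
g(k):  0  0  1  1  2  2  0  0  1
The P-positions (g = 0) in 0..8 are 0, 1, 6, 7.

0, 1, 6, 7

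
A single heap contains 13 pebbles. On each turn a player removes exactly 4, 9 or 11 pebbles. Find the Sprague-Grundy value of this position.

Grundy values for subtraction set {4, 9, 11}:
k:     0  1  2  3  4  5  6  7  8  9 10 11 12 13
g(k):  0  0  0  0  1  1  1  1  0  2  2  2  1  3
So g(13) = 3.

3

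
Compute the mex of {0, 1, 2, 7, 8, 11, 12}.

3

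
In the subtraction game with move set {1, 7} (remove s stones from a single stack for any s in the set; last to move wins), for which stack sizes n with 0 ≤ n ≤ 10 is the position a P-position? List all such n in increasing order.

Grundy values for subtraction set {1, 7}:
k:     0  1  2  3  4  5  6  7  8  9 10
g(k):  0  1  0  1  0  1  0  1  0  1  0
The P-positions (g = 0) in 0..10 are 0, 2, 4, 6, 8, 10.

0, 2, 4, 6, 8, 10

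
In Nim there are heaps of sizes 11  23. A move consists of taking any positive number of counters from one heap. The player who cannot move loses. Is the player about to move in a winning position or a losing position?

Write each in binary and XOR column by column:
  01011  (11)
  10111  (23)
  -----
  11100  (28)
The nim-sum is 28 ≠ 0, so this is an N-position: the player to move can win.

Winning position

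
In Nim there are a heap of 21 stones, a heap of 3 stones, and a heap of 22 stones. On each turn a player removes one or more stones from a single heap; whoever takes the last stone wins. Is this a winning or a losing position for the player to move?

Losing position

Nim-sum: 21 ⊕ 3 ⊕ 22 = 0.
The nim-sum is 0, so this is a P-position: the player to move is in a losing position under optimal play.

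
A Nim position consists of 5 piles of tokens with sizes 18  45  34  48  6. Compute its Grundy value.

43

Compute the nim-sum pairwise:
18 XOR 45 = 63
63 XOR 34 = 29
29 XOR 48 = 45
45 XOR 6 = 43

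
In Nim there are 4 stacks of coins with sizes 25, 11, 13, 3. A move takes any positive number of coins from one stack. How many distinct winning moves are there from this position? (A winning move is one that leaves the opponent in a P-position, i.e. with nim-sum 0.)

Bitwise XOR of the heap sizes:
  11001  (25)
  01011  (11)
  01101  (13)
  00011  (3)
  -----
  11100  (28)
The overall nim-sum is X = 28. A stack of size p has a winning move iff p XOR X < p (reduce it to p XOR X).
  25: 25 XOR 28 = 5 < 25 — winning move (to 5).
  11: 11 XOR 28 = 23 ≥ 11 — no move.
  13: 13 XOR 28 = 17 ≥ 13 — no move.
  3: 3 XOR 28 = 31 ≥ 3 — no move.
That gives 1 winning move.

1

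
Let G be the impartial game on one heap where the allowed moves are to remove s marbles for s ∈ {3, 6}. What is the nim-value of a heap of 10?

0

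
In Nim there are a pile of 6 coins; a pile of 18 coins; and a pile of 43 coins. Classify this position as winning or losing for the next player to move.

Winning position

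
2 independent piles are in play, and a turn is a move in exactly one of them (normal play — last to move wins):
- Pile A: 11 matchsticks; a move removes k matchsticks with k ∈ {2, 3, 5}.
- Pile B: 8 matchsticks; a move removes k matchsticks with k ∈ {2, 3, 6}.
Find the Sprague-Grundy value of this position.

0

Build the Grundy sequence for pile A with g(k) = mex{g(k−s) : s ∈ {2, 3, 5}, s ≤ k}:
k:     0  1  2  3  4  5  6  7  8  9 10 11
g(k):  0  0  1  1  2  2  3  0  0  1  1  2
So g(11) = 2.
Build the Grundy sequence for pile B with g(k) = mex{g(k−s) : s ∈ {2, 3, 6}, s ≤ k}:
g(0) = mex{} = 0
g(1) = mex{} = 0
g(2) = mex{0} = 1
g(3) = mex{0} = 1
g(4) = mex{0,1} = 2
g(5) = mex{1} = 0
g(6) = mex{0,1,2} = 3
g(7) = mex{0,2} = 1
g(8) = mex{0,1,3} = 2
So g(8) = 2.
The value of a disjunctive sum is the nim-sum of the parts.
Combined value = 2 XOR 2 = 0.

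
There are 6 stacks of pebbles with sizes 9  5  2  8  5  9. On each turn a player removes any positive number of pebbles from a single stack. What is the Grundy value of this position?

Nim-sum: 9 XOR 5 XOR 2 XOR 8 XOR 5 XOR 9 = 10.

10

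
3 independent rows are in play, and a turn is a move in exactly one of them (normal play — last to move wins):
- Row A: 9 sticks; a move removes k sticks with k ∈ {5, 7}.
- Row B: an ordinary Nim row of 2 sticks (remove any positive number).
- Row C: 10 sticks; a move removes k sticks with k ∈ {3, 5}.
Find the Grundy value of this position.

Grundy values for row A (subtraction set {5, 7}):
g(0) = mex{} = 0
g(1) = mex{} = 0
g(2) = mex{} = 0
g(3) = mex{} = 0
g(4) = mex{} = 0
g(5) = mex{0} = 1
g(6) = mex{0} = 1
g(7) = mex{0} = 1
g(8) = mex{0} = 1
g(9) = mex{0} = 1
So g(9) = 1.
Row B is a plain Nim row of size 2, so its Grundy value is 2.
Grundy values for row C (subtraction set {3, 5}):
k:     0  1  2  3  4  5  6  7  8  9 10
g(k):  0  0  0  1  1  1  2  2  0  0  0
So g(10) = 0.
The value of a disjunctive sum is the nim-sum of the parts.
Combined value = 1 XOR 2 XOR 0 = 3.

3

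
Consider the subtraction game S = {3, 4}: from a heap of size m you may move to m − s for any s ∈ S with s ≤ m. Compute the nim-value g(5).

Grundy values for subtraction set {3, 4}:
g(0) = mex{} = 0
g(1) = mex{} = 0
g(2) = mex{} = 0
g(3) = mex{0} = 1
g(4) = mex{0} = 1
g(5) = mex{0} = 1
So g(5) = 1.

1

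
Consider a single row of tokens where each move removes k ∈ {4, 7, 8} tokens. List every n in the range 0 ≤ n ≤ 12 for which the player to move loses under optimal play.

0, 1, 2, 3, 12

Grundy values for subtraction set {4, 7, 8}:
k:     0  1  2  3  4  5  6  7  8  9 10 11 12
g(k):  0  0  0  0  1  1  1  1  2  2  2  2  0
The P-positions (g = 0) in 0..12 are 0, 1, 2, 3, 12.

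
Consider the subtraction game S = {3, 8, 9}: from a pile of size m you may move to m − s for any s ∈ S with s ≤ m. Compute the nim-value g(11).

Grundy values for subtraction set {3, 8, 9}:
g(0) = mex{} = 0
g(1) = mex{} = 0
g(2) = mex{} = 0
g(3) = mex{0} = 1
g(4) = mex{0} = 1
g(5) = mex{0} = 1
g(6) = mex{1} = 0
g(7) = mex{1} = 0
g(8) = mex{0,1} = 2
g(9) = mex{0} = 1
g(10) = mex{0} = 1
g(11) = mex{0,1,2} = 3
So g(11) = 3.

3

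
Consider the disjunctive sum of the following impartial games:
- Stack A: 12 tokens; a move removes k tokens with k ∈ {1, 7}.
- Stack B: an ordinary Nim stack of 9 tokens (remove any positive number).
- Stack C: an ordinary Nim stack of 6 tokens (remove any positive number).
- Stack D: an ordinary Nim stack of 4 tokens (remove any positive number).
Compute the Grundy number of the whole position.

11

For stack A, compute g(0), g(1), … with moves {1, 7}:
g(0) = mex{} = 0
g(1) = mex{0} = 1
g(2) = mex{1} = 0
g(3) = mex{0} = 1
g(4) = mex{1} = 0
g(5) = mex{0} = 1
g(6) = mex{1} = 0
g(7) = mex{0} = 1
g(8) = mex{1} = 0
g(9) = mex{0} = 1
g(10) = mex{1} = 0
g(11) = mex{0} = 1
g(12) = mex{1} = 0
So g(12) = 0.
Stack B is a plain Nim stack of size 9, so its Grundy value is 9.
Stack C is a plain Nim stack of size 6, so its Grundy value is 6.
Stack D is a plain Nim stack of size 4, so its Grundy value is 4.
The value of a disjunctive sum is the nim-sum of the parts.
Combined value = 0 ⊕ 9 ⊕ 6 ⊕ 4 = 11.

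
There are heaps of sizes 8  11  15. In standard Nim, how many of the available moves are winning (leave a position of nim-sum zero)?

3

Compute the nim-sum pairwise:
8 XOR 11 = 3
3 XOR 15 = 12
The overall nim-sum is X = 12. A heap of size p has a winning move iff p XOR X < p (reduce it to p XOR X).
  8: 8 XOR 12 = 4 < 8 — winning move (to 4).
  11: 11 XOR 12 = 7 < 11 — winning move (to 7).
  15: 15 XOR 12 = 3 < 15 — winning move (to 3).
That gives 3 winning moves.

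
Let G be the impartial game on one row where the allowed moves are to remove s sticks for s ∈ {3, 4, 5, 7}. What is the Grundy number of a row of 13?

1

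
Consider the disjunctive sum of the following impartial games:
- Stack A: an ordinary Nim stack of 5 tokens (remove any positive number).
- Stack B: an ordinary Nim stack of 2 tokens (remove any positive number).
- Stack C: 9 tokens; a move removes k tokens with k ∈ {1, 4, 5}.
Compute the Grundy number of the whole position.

6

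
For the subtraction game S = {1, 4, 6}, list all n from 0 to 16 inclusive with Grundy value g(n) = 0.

0, 2, 5, 7, 10, 12, 15

Build the Grundy sequence with g(k) = mex{g(k−s) : s ∈ {1, 4, 6}, s ≤ k}:
k:     0  1  2  3  4  5  6  7  8  9 10 11 12 13 14 15 16
g(k):  0  1  0  1  2  0  1  0  1  2  0  1  0  1  2  0  1
The P-positions (g = 0) in 0..16 are 0, 2, 5, 7, 10, 12, 15.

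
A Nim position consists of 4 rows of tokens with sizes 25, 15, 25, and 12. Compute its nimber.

Nim-sum: 25 ⊕ 15 ⊕ 25 ⊕ 12 = 3.

3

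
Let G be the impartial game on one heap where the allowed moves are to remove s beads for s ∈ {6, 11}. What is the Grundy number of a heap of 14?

2

Grundy values for subtraction set {6, 11}:
k:     0  1  2  3  4  5  6  7  8  9 10 11 12 13 14
g(k):  0  0  0  0  0  0  1  1  1  1  1  1  2  2  2
So g(14) = 2.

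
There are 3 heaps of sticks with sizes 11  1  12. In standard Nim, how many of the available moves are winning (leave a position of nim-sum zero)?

1

In binary:
  1011  (11)
  0001  (1)
  1100  (12)
  ----
  0110  (6)
The overall nim-sum is X = 6. A heap of size p has a winning move iff p XOR X < p (reduce it to p XOR X).
  11: 11 XOR 6 = 13 ≥ 11 — no move.
  1: 1 XOR 6 = 7 ≥ 1 — no move.
  12: 12 XOR 6 = 10 < 12 — winning move (to 10).
That gives 1 winning move.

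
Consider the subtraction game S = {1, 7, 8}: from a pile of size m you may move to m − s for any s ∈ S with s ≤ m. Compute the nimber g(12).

Build the Grundy sequence with g(k) = mex{g(k−s) : s ∈ {1, 7, 8}, s ≤ k}:
k:     0  1  2  3  4  5  6  7  8  9 10 11 12
g(k):  0  1  0  1  0  1  0  1  2  3  2  3  2
So g(12) = 2.

2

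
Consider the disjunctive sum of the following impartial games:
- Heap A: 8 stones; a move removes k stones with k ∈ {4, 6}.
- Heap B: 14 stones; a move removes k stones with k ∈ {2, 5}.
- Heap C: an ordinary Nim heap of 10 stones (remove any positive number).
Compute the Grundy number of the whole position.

8

For heap A, compute g(0), g(1), … with moves {4, 6}:
g(0) = mex{} = 0
g(1) = mex{} = 0
g(2) = mex{} = 0
g(3) = mex{} = 0
g(4) = mex{0} = 1
g(5) = mex{0} = 1
g(6) = mex{0} = 1
g(7) = mex{0} = 1
g(8) = mex{0,1} = 2
So g(8) = 2.
For heap B, compute g(0), g(1), … with moves {2, 5}:
k:     0  1  2  3  4  5  6  7  8  9 10 11 12 13 14
g(k):  0  0  1  1  0  2  1  0  0  1  1  0  2  1  0
So g(14) = 0.
Heap C is a plain Nim heap of size 10, so its Grundy value is 10.
The value of a disjunctive sum is the nim-sum of the parts.
Combined value = 2 XOR 0 XOR 10 = 8.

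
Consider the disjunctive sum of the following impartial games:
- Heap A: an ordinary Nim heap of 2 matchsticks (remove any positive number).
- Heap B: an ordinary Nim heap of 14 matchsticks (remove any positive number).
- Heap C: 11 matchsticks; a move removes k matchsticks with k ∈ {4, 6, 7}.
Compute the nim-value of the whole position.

Heap A is a plain Nim heap of size 2, so its Grundy value is 2.
Heap B is a plain Nim heap of size 14, so its Grundy value is 14.
Grundy values for heap C (subtraction set {4, 6, 7}):
g(0) = mex{} = 0
g(1) = mex{} = 0
g(2) = mex{} = 0
g(3) = mex{} = 0
g(4) = mex{0} = 1
g(5) = mex{0} = 1
g(6) = mex{0} = 1
g(7) = mex{0} = 1
g(8) = mex{0,1} = 2
g(9) = mex{0,1} = 2
g(10) = mex{0,1} = 2
g(11) = mex{1} = 0
So g(11) = 0.
By the Sprague-Grundy theorem, the Grundy value of a sum of independent games is the XOR of the component values.
Combined value = 2 ⊕ 14 ⊕ 0 = 12.

12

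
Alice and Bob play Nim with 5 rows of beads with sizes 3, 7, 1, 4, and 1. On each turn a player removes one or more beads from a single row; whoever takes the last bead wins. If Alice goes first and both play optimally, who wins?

Bob wins

Compute the nim-sum pairwise:
3 ⊕ 7 = 4
4 ⊕ 1 = 5
5 ⊕ 4 = 1
1 ⊕ 1 = 0
The nim-sum is 0, so this is a P-position: the player to move is in a losing position under optimal play; Alice is about to move from it and so loses — Bob wins.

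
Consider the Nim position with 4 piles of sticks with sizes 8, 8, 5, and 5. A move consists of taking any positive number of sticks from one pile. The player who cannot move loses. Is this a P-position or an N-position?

P-position

Compute the nim-sum pairwise:
8 XOR 8 = 0
0 XOR 5 = 5
5 XOR 5 = 0
The nim-sum is 0, so this is a P-position: the player to move is in a losing position under optimal play.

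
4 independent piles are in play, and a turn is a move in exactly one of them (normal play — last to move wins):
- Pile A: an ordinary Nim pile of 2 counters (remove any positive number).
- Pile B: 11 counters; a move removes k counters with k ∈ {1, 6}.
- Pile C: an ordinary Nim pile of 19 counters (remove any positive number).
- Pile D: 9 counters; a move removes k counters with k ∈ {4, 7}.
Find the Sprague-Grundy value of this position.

Pile A is a plain Nim pile of size 2, so its Grundy value is 2.
For pile B, compute g(0), g(1), … with moves {1, 6}:
g(0) = mex{} = 0
g(1) = mex{0} = 1
g(2) = mex{1} = 0
g(3) = mex{0} = 1
g(4) = mex{1} = 0
g(5) = mex{0} = 1
g(6) = mex{0,1} = 2
g(7) = mex{1,2} = 0
g(8) = mex{0} = 1
g(9) = mex{1} = 0
g(10) = mex{0} = 1
g(11) = mex{1} = 0
So g(11) = 0.
Pile C is a plain Nim pile of size 19, so its Grundy value is 19.
Build the Grundy sequence for pile D with g(k) = mex{g(k−s) : s ∈ {4, 7}, s ≤ k}:
g(0) = mex{} = 0
g(1) = mex{} = 0
g(2) = mex{} = 0
g(3) = mex{} = 0
g(4) = mex{0} = 1
g(5) = mex{0} = 1
g(6) = mex{0} = 1
g(7) = mex{0} = 1
g(8) = mex{0,1} = 2
g(9) = mex{0,1} = 2
So g(9) = 2.
The value of a disjunctive sum is the nim-sum of the parts.
Combined value = 2 ⊕ 0 ⊕ 19 ⊕ 2 = 19.

19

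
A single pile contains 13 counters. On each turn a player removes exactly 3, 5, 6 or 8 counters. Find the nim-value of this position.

0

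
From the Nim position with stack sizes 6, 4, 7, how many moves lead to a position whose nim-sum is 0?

Nim-sum: 6 XOR 4 XOR 7 = 5.
The overall nim-sum is X = 5. A stack of size p has a winning move iff p XOR X < p (reduce it to p XOR X).
  6: 6 XOR 5 = 3 < 6 — winning move (to 3).
  4: 4 XOR 5 = 1 < 4 — winning move (to 1).
  7: 7 XOR 5 = 2 < 7 — winning move (to 2).
That gives 3 winning moves.

3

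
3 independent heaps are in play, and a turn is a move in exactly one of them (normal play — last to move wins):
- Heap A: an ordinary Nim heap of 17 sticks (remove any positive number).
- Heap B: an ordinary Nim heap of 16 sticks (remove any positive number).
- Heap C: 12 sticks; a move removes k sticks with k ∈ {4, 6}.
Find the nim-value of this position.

1

Heap A is a plain Nim heap of size 17, so its Grundy value is 17.
Heap B is a plain Nim heap of size 16, so its Grundy value is 16.
Build the Grundy sequence for heap C with g(k) = mex{g(k−s) : s ∈ {4, 6}, s ≤ k}:
g(0) = mex{} = 0
g(1) = mex{} = 0
g(2) = mex{} = 0
g(3) = mex{} = 0
g(4) = mex{0} = 1
g(5) = mex{0} = 1
g(6) = mex{0} = 1
g(7) = mex{0} = 1
g(8) = mex{0,1} = 2
g(9) = mex{0,1} = 2
g(10) = mex{1} = 0
g(11) = mex{1} = 0
g(12) = mex{1,2} = 0
So g(12) = 0.
The value of a disjunctive sum is the nim-sum of the parts.
Combined value = 17 ⊕ 16 ⊕ 0 = 1.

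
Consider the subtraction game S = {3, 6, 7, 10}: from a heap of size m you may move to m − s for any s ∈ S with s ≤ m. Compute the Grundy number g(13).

0

Compute g(0), g(1), … for moves {3, 6, 7, 10}:
k:     0  1  2  3  4  5  6  7  8  9 10 11 12 13
g(k):  0  0  0  1  1  1  2  2  2  3  3  3  4  0
So g(13) = 0.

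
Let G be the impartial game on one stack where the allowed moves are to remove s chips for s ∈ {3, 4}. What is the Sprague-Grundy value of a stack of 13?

2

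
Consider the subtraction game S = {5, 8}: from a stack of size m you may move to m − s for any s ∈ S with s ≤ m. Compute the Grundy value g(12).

Build the Grundy sequence with g(k) = mex{g(k−s) : s ∈ {5, 8}, s ≤ k}:
g(0) = mex{} = 0
g(1) = mex{} = 0
g(2) = mex{} = 0
g(3) = mex{} = 0
g(4) = mex{} = 0
g(5) = mex{0} = 1
g(6) = mex{0} = 1
g(7) = mex{0} = 1
g(8) = mex{0} = 1
g(9) = mex{0} = 1
g(10) = mex{0,1} = 2
g(11) = mex{0,1} = 2
g(12) = mex{0,1} = 2
So g(12) = 2.

2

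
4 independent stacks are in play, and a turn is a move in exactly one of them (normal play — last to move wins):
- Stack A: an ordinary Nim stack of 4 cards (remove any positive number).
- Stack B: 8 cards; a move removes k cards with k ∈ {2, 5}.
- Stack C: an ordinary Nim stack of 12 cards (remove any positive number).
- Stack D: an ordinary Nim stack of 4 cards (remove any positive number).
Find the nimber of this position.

Stack A is a plain Nim stack of size 4, so its Grundy value is 4.
Grundy values for stack B (subtraction set {2, 5}):
k:     0  1  2  3  4  5  6  7  8
g(k):  0  0  1  1  0  2  1  0  0
So g(8) = 0.
Stack C is a plain Nim stack of size 12, so its Grundy value is 12.
Stack D is a plain Nim stack of size 4, so its Grundy value is 4.
The value of a disjunctive sum is the nim-sum of the parts.
Combined value = 4 XOR 0 XOR 12 XOR 4 = 12.

12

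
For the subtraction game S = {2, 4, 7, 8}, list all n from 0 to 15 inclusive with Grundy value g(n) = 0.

0, 1, 6, 11, 12

Build the Grundy sequence with g(k) = mex{g(k−s) : s ∈ {2, 4, 7, 8}, s ≤ k}:
k:     0  1  2  3  4  5  6  7  8  9 10 11 12 13 14 15
g(k):  0  0  1  1  2  2  0  3  1  4  2  0  0  1  1  2
The P-positions (g = 0) in 0..15 are 0, 1, 6, 11, 12.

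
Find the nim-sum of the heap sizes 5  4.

Bitwise XOR of the heap sizes:
  101  (5)
  100  (4)
  ---
  001  (1)

1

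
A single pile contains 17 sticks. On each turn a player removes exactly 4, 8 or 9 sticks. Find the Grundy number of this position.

Build the Grundy sequence with g(k) = mex{g(k−s) : s ∈ {4, 8, 9}, s ≤ k}:
k:     0  1  2  3  4  5  6  7  8  9 10 11 12 13 14 15 16 17
g(k):  0  0  0  0  1  1  1  1  2  2  2  2  3  0  0  0  0  1
So g(17) = 1.

1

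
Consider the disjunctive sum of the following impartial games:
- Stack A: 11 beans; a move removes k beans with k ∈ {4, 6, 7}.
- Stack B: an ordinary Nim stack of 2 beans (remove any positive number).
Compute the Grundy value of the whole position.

2

Grundy values for stack A (subtraction set {4, 6, 7}):
k:     0  1  2  3  4  5  6  7  8  9 10 11
g(k):  0  0  0  0  1  1  1  1  2  2  2  0
So g(11) = 0.
Stack B is a plain Nim stack of size 2, so its Grundy value is 2.
The value of a disjunctive sum is the nim-sum of the parts.
Combined value = 0 XOR 2 = 2.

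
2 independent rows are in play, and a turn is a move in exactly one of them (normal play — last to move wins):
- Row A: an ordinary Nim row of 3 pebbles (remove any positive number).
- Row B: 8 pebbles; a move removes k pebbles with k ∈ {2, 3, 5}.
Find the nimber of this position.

Row A is a plain Nim row of size 3, so its Grundy value is 3.
Grundy values for row B (subtraction set {2, 3, 5}):
k:     0  1  2  3  4  5  6  7  8
g(k):  0  0  1  1  2  2  3  0  0
So g(8) = 0.
The value of a disjunctive sum is the nim-sum of the parts.
Combined value = 3 ⊕ 0 = 3.

3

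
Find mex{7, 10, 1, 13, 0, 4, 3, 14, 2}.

5

The values 0, 1, 2, 3, 4 are all present; 5 is the first non-negative integer missing from the set.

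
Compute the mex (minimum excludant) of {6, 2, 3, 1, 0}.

The values 0, 1, 2, 3 are all present; 4 is the first non-negative integer missing from the set.

4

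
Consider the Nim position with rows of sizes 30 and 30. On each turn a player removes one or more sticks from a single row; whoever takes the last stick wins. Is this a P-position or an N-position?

Compute the nim-sum pairwise:
30 ^ 30 = 0
The nim-sum is 0, so this is a P-position: the player to move is in a losing position under optimal play.

P-position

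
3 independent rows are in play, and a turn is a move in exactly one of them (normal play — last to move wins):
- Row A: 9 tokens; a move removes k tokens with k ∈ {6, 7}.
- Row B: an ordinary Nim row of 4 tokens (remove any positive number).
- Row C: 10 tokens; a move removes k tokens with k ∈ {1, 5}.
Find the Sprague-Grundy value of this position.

Grundy values for row A (subtraction set {6, 7}):
k:     0  1  2  3  4  5  6  7  8  9
g(k):  0  0  0  0  0  0  1  1  1  1
So g(9) = 1.
Row B is a plain Nim row of size 4, so its Grundy value is 4.
For row C, compute g(0), g(1), … with moves {1, 5}:
k:     0  1  2  3  4  5  6  7  8  9 10
g(k):  0  1  0  1  0  1  0  1  0  1  0
So g(10) = 0.
The value of a disjunctive sum is the nim-sum of the parts.
Combined value = 1 ⊕ 4 ⊕ 0 = 5.

5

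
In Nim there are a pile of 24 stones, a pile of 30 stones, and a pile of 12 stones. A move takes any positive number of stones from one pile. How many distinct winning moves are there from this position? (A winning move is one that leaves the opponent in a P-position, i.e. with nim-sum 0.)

Nim-sum: 24 ^ 30 ^ 12 = 10.
The overall nim-sum is X = 10. A pile of size p has a winning move iff p XOR X < p (reduce it to p XOR X).
  24: 24 XOR 10 = 18 < 24 — winning move (to 18).
  30: 30 XOR 10 = 20 < 30 — winning move (to 20).
  12: 12 XOR 10 = 6 < 12 — winning move (to 6).
That gives 3 winning moves.

3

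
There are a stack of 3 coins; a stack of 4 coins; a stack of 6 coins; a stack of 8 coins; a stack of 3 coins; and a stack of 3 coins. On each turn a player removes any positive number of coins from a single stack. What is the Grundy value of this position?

9

Compute the nim-sum pairwise:
3 ^ 4 = 7
7 ^ 6 = 1
1 ^ 8 = 9
9 ^ 3 = 10
10 ^ 3 = 9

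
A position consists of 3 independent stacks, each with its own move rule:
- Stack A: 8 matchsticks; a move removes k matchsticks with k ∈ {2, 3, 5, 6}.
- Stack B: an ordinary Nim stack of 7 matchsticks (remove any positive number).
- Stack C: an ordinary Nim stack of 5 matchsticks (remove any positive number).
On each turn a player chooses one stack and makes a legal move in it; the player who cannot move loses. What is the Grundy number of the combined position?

For stack A, compute g(0), g(1), … with moves {2, 3, 5, 6}:
k:     0  1  2  3  4  5  6  7  8
g(k):  0  0  1  1  2  2  3  3  0
So g(8) = 0.
Stack B is a plain Nim stack of size 7, so its Grundy value is 7.
Stack C is a plain Nim stack of size 5, so its Grundy value is 5.
By the Sprague-Grundy theorem, the Grundy value of a sum of independent games is the XOR of the component values.
Combined value = 0 XOR 7 XOR 5 = 2.

2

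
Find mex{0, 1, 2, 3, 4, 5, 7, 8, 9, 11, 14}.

6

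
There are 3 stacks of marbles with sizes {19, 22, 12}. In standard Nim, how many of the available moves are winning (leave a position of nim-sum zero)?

1

Nim-sum: 19 ^ 22 ^ 12 = 9.
The overall nim-sum is X = 9. A stack of size p has a winning move iff p XOR X < p (reduce it to p XOR X).
  19: 19 XOR 9 = 26 ≥ 19 — no move.
  22: 22 XOR 9 = 31 ≥ 22 — no move.
  12: 12 XOR 9 = 5 < 12 — winning move (to 5).
That gives 1 winning move.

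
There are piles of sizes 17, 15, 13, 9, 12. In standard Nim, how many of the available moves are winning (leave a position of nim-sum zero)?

Compute the nim-sum pairwise:
17 ⊕ 15 = 30
30 ⊕ 13 = 19
19 ⊕ 9 = 26
26 ⊕ 12 = 22
The overall nim-sum is X = 22. A pile of size p has a winning move iff p XOR X < p (reduce it to p XOR X).
  17: 17 XOR 22 = 7 < 17 — winning move (to 7).
  15: 15 XOR 22 = 25 ≥ 15 — no move.
  13: 13 XOR 22 = 27 ≥ 13 — no move.
  9: 9 XOR 22 = 31 ≥ 9 — no move.
  12: 12 XOR 22 = 26 ≥ 12 — no move.
That gives 1 winning move.

1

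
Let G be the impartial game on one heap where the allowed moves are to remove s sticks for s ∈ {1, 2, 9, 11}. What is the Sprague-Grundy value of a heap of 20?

0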